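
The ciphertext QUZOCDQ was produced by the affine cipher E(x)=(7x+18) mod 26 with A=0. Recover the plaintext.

WEBSUJW

The inverse of 7 mod 26 is 15, since 7·15=105≡1. Apply D(y)=15·(y−18) mod 26:
Q(16): 15·(16−18)=-30≡22 → W
U(20): 15·(20−18)=30≡4 → E
Z(25): 15·(25−18)=105≡1 → B
O(14): 15·(14−18)=-60≡18 → S
C(2): 15·(2−18)=-240≡20 → U
D(3): 15·(3−18)=-225≡9 → J
Q(16): 15·(16−18)=-30≡22 → W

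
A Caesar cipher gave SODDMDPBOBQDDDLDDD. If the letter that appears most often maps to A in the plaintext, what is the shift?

3

The most frequent ciphertext letter is D (appears 9 times).
D is position 3; A is position 0.
Shift = 3.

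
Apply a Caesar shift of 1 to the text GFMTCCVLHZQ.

HGNUDDWMIAR

G(6): 6+1=7 → H
F(5): 5+1=6 → G
M(12): 12+1=13 → N
T(19): 19+1=20 → U
C(2): 2+1=3 → D
C(2): 2+1=3 → D
V(21): 21+1=22 → W
L(11): 11+1=12 → M
H(7): 7+1=8 → I
Z(25): 25+1=26≡0 → A
Q(16): 16+1=17 → R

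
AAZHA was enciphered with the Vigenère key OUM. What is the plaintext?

Repeat the key across the ciphertext: OUMOU
A(0)−O(14): -14≡12 → M
A(0)−U(20): -20≡6 → G
Z(25)−M(12): 13 → N
H(7)−O(14): -7≡19 → T
A(0)−U(20): -20≡6 → G

MGNTG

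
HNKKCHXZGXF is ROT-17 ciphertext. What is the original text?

QWTTLQGIPGO

H(7): 7−17=-10≡16 → Q
N(13): 13−17=-4≡22 → W
K(10): 10−17=-7≡19 → T
K(10): 10−17=-7≡19 → T
C(2): 2−17=-15≡11 → L
H(7): 7−17=-10≡16 → Q
X(23): 23−17=6 → G
Z(25): 25−17=8 → I
G(6): 6−17=-11≡15 → P
X(23): 23−17=6 → G
F(5): 5−17=-12≡14 → O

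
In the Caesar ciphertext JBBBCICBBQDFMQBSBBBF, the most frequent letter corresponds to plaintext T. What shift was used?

8

The most frequent ciphertext letter is B (appears 9 times).
B is position 1; T is position 19.
Shift = -18≡8.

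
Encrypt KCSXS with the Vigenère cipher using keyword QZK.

Repeat the key across the message: QZKQZ
K(10)+Q(16): 26≡0 → A
C(2)+Z(25): 27≡1 → B
S(18)+K(10): 28≡2 → C
X(23)+Q(16): 39≡13 → N
S(18)+Z(25): 43≡17 → R

ABCNR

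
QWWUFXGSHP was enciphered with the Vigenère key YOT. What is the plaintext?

SIDWREIEOR

Repeat the key across the ciphertext: YOTYOTYOTY
Q(16)−Y(24): -8≡18 → S
W(22)−O(14): 8 → I
W(22)−T(19): 3 → D
U(20)−Y(24): -4≡22 → W
F(5)−O(14): -9≡17 → R
X(23)−T(19): 4 → E
G(6)−Y(24): -18≡8 → I
S(18)−O(14): 4 → E
H(7)−T(19): -12≡14 → O
P(15)−Y(24): -9≡17 → R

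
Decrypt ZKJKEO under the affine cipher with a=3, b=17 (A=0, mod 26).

The inverse of 3 mod 26 is 9, since 3·9=27≡1. Apply D(y)=9·(y−17) mod 26:
Z(25): 9·(25−17)=72≡20 → U
K(10): 9·(10−17)=-63≡15 → P
J(9): 9·(9−17)=-72≡6 → G
K(10): 9·(10−17)=-63≡15 → P
E(4): 9·(4−17)=-117≡13 → N
O(14): 9·(14−17)=-27≡25 → Z

UPGPNZ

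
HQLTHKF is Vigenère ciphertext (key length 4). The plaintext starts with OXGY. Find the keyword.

Subtract each crib letter from the matching ciphertext letter (mod 26):
H(7)−O(14)=-7≡19 → T
Q(16)−X(23)=-7≡19 → T
L(11)−G(6)=5 → F
T(19)−Y(24)=-5≡21 → V

TTFV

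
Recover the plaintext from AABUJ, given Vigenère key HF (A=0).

Repeat the key across the ciphertext: HFHFH
A(0)−H(7): -7≡19 → T
A(0)−F(5): -5≡21 → V
B(1)−H(7): -6≡20 → U
U(20)−F(5): 15 → P
J(9)−H(7): 2 → C

TVUPC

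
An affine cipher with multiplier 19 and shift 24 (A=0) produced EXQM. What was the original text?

OPQY

The inverse of 19 mod 26 is 11, since 19·11=209≡1. Apply D(y)=11·(y−24) mod 26:
E(4): 11·(4−24)=-220≡14 → O
X(23): 11·(23−24)=-11≡15 → P
Q(16): 11·(16−24)=-88≡16 → Q
M(12): 11·(12−24)=-132≡24 → Y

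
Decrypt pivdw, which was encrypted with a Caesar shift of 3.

mfsat

p(15): 15−3=12 → m
i(8): 8−3=5 → f
v(21): 21−3=18 → s
d(3): 3−3=0 → a
w(22): 22−3=19 → t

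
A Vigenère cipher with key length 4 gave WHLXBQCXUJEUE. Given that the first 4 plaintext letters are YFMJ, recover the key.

YCZO

Subtract each crib letter from the matching ciphertext letter (mod 26):
W(22)−Y(24)=-2≡24 → Y
H(7)−F(5)=2 → C
L(11)−M(12)=-1≡25 → Z
X(23)−J(9)=14 → O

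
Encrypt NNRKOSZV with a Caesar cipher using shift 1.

OOSLPTAW

N(13): 13+1=14 → O
N(13): 13+1=14 → O
R(17): 17+1=18 → S
K(10): 10+1=11 → L
O(14): 14+1=15 → P
S(18): 18+1=19 → T
Z(25): 25+1=26≡0 → A
V(21): 21+1=22 → W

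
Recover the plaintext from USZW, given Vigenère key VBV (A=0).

Repeat the key across the ciphertext: VBVV
U(20)−V(21): -1≡25 → Z
S(18)−B(1): 17 → R
Z(25)−V(21): 4 → E
W(22)−V(21): 1 → B

ZREB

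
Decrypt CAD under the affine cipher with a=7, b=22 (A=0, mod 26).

The inverse of 7 mod 26 is 15, since 7·15=105≡1. Apply D(y)=15·(y−22) mod 26:
C(2): 15·(2−22)=-300≡12 → M
A(0): 15·(0−22)=-330≡8 → I
D(3): 15·(3−22)=-285≡1 → B

MIB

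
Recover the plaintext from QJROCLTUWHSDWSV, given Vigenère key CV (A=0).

OOPTAQRZUMQIUXT

Repeat the key across the ciphertext: CVCVCVCVCVCVCVC
Q(16)−C(2): 14 → O
J(9)−V(21): -12≡14 → O
R(17)−C(2): 15 → P
O(14)−V(21): -7≡19 → T
C(2)−C(2): 0 → A
L(11)−V(21): -10≡16 → Q
T(19)−C(2): 17 → R
U(20)−V(21): -1≡25 → Z
W(22)−C(2): 20 → U
H(7)−V(21): -14≡12 → M
S(18)−C(2): 16 → Q
D(3)−V(21): -18≡8 → I
W(22)−C(2): 20 → U
S(18)−V(21): -3≡23 → X
V(21)−C(2): 19 → T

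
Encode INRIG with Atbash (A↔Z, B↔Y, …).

I(8) → R(17)
N(13) → M(12)
R(17) → I(8)
I(8) → R(17)
G(6) → T(19)

RMIRT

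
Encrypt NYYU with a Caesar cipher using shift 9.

N(13): 13+9=22 → W
Y(24): 24+9=33≡7 → H
Y(24): 24+9=33≡7 → H
U(20): 20+9=29≡3 → D

WHHD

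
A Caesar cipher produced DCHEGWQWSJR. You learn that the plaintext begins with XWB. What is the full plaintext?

From the crib: D(3)−X(23)=-20≡6, so the shift is 6.
Subtract 6 from each ciphertext letter:
D(3): 3−6=-3≡23 → X
C(2): 2−6=-4≡22 → W
H(7): 7−6=1 → B
E(4): 4−6=-2≡24 → Y
G(6): 6−6=0 → A
W(22): 22−6=16 → Q
Q(16): 16−6=10 → K
W(22): 22−6=16 → Q
S(18): 18−6=12 → M
J(9): 9−6=3 → D
R(17): 17−6=11 → L

XWBYAQKQMDL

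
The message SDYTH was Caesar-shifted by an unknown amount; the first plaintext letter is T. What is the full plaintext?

TEZUI

From the crib: S(18)−T(19)=-1≡25, so the shift is 25.
Subtract 25 from each ciphertext letter:
S(18): 18−25=-7≡19 → T
D(3): 3−25=-22≡4 → E
Y(24): 24−25=-1≡25 → Z
T(19): 19−25=-6≡20 → U
H(7): 7−25=-18≡8 → I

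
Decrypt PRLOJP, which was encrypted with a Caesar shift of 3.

P(15): 15−3=12 → M
R(17): 17−3=14 → O
L(11): 11−3=8 → I
O(14): 14−3=11 → L
J(9): 9−3=6 → G
P(15): 15−3=12 → M

MOILGM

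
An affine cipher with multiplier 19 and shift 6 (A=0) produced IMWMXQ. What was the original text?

The inverse of 19 mod 26 is 11, since 19·11=209≡1. Apply D(y)=11·(y−6) mod 26:
I(8): 11·(8−6)=22 → W
M(12): 11·(12−6)=66≡14 → O
W(22): 11·(22−6)=176≡20 → U
M(12): 11·(12−6)=66≡14 → O
X(23): 11·(23−6)=187≡5 → F
Q(16): 11·(16−6)=110≡6 → G

WOUOFG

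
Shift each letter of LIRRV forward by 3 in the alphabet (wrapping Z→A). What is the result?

L(11): 11+3=14 → O
I(8): 8+3=11 → L
R(17): 17+3=20 → U
R(17): 17+3=20 → U
V(21): 21+3=24 → Y

OLUUY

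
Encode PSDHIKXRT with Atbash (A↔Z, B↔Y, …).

P(15) → K(10)
S(18) → H(7)
D(3) → W(22)
H(7) → S(18)
I(8) → R(17)
K(10) → P(15)
X(23) → C(2)
R(17) → I(8)
T(19) → G(6)

KHWSRPCIG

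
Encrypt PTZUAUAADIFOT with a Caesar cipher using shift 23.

P(15): 15+23=38≡12 → M
T(19): 19+23=42≡16 → Q
Z(25): 25+23=48≡22 → W
U(20): 20+23=43≡17 → R
A(0): 0+23=23 → X
U(20): 20+23=43≡17 → R
A(0): 0+23=23 → X
A(0): 0+23=23 → X
D(3): 3+23=26≡0 → A
I(8): 8+23=31≡5 → F
F(5): 5+23=28≡2 → C
O(14): 14+23=37≡11 → L
T(19): 19+23=42≡16 → Q

MQWRXRXXAFCLQ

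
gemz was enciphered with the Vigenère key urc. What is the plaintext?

mnkf

Repeat the key across the ciphertext: urcu
g(6)−u(20): -14≡12 → m
e(4)−r(17): -13≡13 → n
m(12)−c(2): 10 → k
z(25)−u(20): 5 → f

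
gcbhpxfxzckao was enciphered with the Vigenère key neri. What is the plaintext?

tykzctopmytsb

Repeat the key across the ciphertext: nerinerinerin
g(6)−n(13): -7≡19 → t
c(2)−e(4): -2≡24 → y
b(1)−r(17): -16≡10 → k
h(7)−i(8): -1≡25 → z
p(15)−n(13): 2 → c
x(23)−e(4): 19 → t
f(5)−r(17): -12≡14 → o
x(23)−i(8): 15 → p
z(25)−n(13): 12 → m
c(2)−e(4): -2≡24 → y
k(10)−r(17): -7≡19 → t
a(0)−i(8): -8≡18 → s
o(14)−n(13): 1 → b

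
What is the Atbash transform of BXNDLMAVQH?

YCMWONZEJS

B(1) → Y(24)
X(23) → C(2)
N(13) → M(12)
D(3) → W(22)
L(11) → O(14)
M(12) → N(13)
A(0) → Z(25)
V(21) → E(4)
Q(16) → J(9)
H(7) → S(18)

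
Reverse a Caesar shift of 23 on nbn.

n(13): 13−23=-10≡16 → q
b(1): 1−23=-22≡4 → e
n(13): 13−23=-10≡16 → q

qeq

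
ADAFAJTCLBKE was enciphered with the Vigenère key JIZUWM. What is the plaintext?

RVBLEXKUMHOS

Repeat the key across the ciphertext: JIZUWMJIZUWM
A(0)−J(9): -9≡17 → R
D(3)−I(8): -5≡21 → V
A(0)−Z(25): -25≡1 → B
F(5)−U(20): -15≡11 → L
A(0)−W(22): -22≡4 → E
J(9)−M(12): -3≡23 → X
T(19)−J(9): 10 → K
C(2)−I(8): -6≡20 → U
L(11)−Z(25): -14≡12 → M
B(1)−U(20): -19≡7 → H
K(10)−W(22): -12≡14 → O
E(4)−M(12): -8≡18 → S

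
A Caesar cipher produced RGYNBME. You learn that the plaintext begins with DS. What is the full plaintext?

DSKZNYQ

From the crib: R(17)−D(3)=14, so the shift is 14.
Subtract 14 from each ciphertext letter:
R(17): 17−14=3 → D
G(6): 6−14=-8≡18 → S
Y(24): 24−14=10 → K
N(13): 13−14=-1≡25 → Z
B(1): 1−14=-13≡13 → N
M(12): 12−14=-2≡24 → Y
E(4): 4−14=-10≡16 → Q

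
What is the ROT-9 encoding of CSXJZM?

LBGSIV

C(2): 2+9=11 → L
S(18): 18+9=27≡1 → B
X(23): 23+9=32≡6 → G
J(9): 9+9=18 → S
Z(25): 25+9=34≡8 → I
M(12): 12+9=21 → V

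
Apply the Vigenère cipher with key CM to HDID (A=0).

Repeat the key across the message: CMCM
H(7)+C(2): 9 → J
D(3)+M(12): 15 → P
I(8)+C(2): 10 → K
D(3)+M(12): 15 → P

JPKP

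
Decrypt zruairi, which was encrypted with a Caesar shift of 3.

z(25): 25−3=22 → w
r(17): 17−3=14 → o
u(20): 20−3=17 → r
a(0): 0−3=-3≡23 → x
i(8): 8−3=5 → f
r(17): 17−3=14 → o
i(8): 8−3=5 → f

worxfof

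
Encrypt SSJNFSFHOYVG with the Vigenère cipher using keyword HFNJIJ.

Repeat the key across the message: HFNJIJHFNJIJ
S(18)+H(7): 25 → Z
S(18)+F(5): 23 → X
J(9)+N(13): 22 → W
N(13)+J(9): 22 → W
F(5)+I(8): 13 → N
S(18)+J(9): 27≡1 → B
F(5)+H(7): 12 → M
H(7)+F(5): 12 → M
O(14)+N(13): 27≡1 → B
Y(24)+J(9): 33≡7 → H
V(21)+I(8): 29≡3 → D
G(6)+J(9): 15 → P

ZXWWNBMMBHDP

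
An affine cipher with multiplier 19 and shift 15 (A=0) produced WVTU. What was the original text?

ZOSD

The inverse of 19 mod 26 is 11, since 19·11=209≡1. Apply D(y)=11·(y−15) mod 26:
W(22): 11·(22−15)=77≡25 → Z
V(21): 11·(21−15)=66≡14 → O
T(19): 11·(19−15)=44≡18 → S
U(20): 11·(20−15)=55≡3 → D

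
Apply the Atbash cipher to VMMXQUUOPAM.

ENNCJFFLKZN

V(21) → E(4)
M(12) → N(13)
M(12) → N(13)
X(23) → C(2)
Q(16) → J(9)
U(20) → F(5)
U(20) → F(5)
O(14) → L(11)
P(15) → K(10)
A(0) → Z(25)
M(12) → N(13)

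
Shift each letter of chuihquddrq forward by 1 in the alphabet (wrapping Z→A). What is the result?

c(2): 2+1=3 → d
h(7): 7+1=8 → i
u(20): 20+1=21 → v
i(8): 8+1=9 → j
h(7): 7+1=8 → i
q(16): 16+1=17 → r
u(20): 20+1=21 → v
d(3): 3+1=4 → e
d(3): 3+1=4 → e
r(17): 17+1=18 → s
q(16): 16+1=17 → r

divjirveesr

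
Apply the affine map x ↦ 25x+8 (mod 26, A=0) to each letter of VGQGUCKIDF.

V(21): 25·21+8=533≡13 → N
G(6): 25·6+8=158≡2 → C
Q(16): 25·16+8=408≡18 → S
G(6): 25·6+8=158≡2 → C
U(20): 25·20+8=508≡14 → O
C(2): 25·2+8=58≡6 → G
K(10): 25·10+8=258≡24 → Y
I(8): 25·8+8=208≡0 → A
D(3): 25·3+8=83≡5 → F
F(5): 25·5+8=133≡3 → D

NCSCOGYAFD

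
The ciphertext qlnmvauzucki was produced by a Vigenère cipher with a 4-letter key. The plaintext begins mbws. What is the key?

ekru

Subtract each crib letter from the matching ciphertext letter (mod 26):
q(16)−m(12)=4 → e
l(11)−b(1)=10 → k
n(13)−w(22)=-9≡17 → r
m(12)−s(18)=-6≡20 → u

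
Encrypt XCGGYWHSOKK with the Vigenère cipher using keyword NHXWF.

Repeat the key across the message: NHXWFNHXWFN
X(23)+N(13): 36≡10 → K
C(2)+H(7): 9 → J
G(6)+X(23): 29≡3 → D
G(6)+W(22): 28≡2 → C
Y(24)+F(5): 29≡3 → D
W(22)+N(13): 35≡9 → J
H(7)+H(7): 14 → O
S(18)+X(23): 41≡15 → P
O(14)+W(22): 36≡10 → K
K(10)+F(5): 15 → P
K(10)+N(13): 23 → X

KJDCDJOPKPX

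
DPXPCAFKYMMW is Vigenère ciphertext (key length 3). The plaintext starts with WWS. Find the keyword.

Subtract each crib letter from the matching ciphertext letter (mod 26):
D(3)−W(22)=-19≡7 → H
P(15)−W(22)=-7≡19 → T
X(23)−S(18)=5 → F

HTF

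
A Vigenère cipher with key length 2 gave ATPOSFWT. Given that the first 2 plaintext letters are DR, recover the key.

XC

Subtract each crib letter from the matching ciphertext letter (mod 26):
A(0)−D(3)=-3≡23 → X
T(19)−R(17)=2 → C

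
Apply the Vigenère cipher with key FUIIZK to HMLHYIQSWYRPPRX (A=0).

Repeat the key across the message: FUIIZKFUIIZKFUI
H(7)+F(5): 12 → M
M(12)+U(20): 32≡6 → G
L(11)+I(8): 19 → T
H(7)+I(8): 15 → P
Y(24)+Z(25): 49≡23 → X
I(8)+K(10): 18 → S
Q(16)+F(5): 21 → V
S(18)+U(20): 38≡12 → M
W(22)+I(8): 30≡4 → E
Y(24)+I(8): 32≡6 → G
R(17)+Z(25): 42≡16 → Q
P(15)+K(10): 25 → Z
P(15)+F(5): 20 → U
R(17)+U(20): 37≡11 → L
X(23)+I(8): 31≡5 → F

MGTPXSVMEGQZULF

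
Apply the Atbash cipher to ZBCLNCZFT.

AYXOMXAUG

Z(25) → A(0)
B(1) → Y(24)
C(2) → X(23)
L(11) → O(14)
N(13) → M(12)
C(2) → X(23)
Z(25) → A(0)
F(5) → U(20)
T(19) → G(6)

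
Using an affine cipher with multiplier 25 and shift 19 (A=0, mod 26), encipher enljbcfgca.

pgiksronrt

e(4): 25·4+19=119≡15 → p
n(13): 25·13+19=344≡6 → g
l(11): 25·11+19=294≡8 → i
j(9): 25·9+19=244≡10 → k
b(1): 25·1+19=44≡18 → s
c(2): 25·2+19=69≡17 → r
f(5): 25·5+19=144≡14 → o
g(6): 25·6+19=169≡13 → n
c(2): 25·2+19=69≡17 → r
a(0): 25·0+19=19 → t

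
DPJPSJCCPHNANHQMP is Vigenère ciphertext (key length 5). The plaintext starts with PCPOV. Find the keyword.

ONUBX

Subtract each crib letter from the matching ciphertext letter (mod 26):
D(3)−P(15)=-12≡14 → O
P(15)−C(2)=13 → N
J(9)−P(15)=-6≡20 → U
P(15)−O(14)=1 → B
S(18)−V(21)=-3≡23 → X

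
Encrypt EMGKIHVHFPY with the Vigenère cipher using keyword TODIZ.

Repeat the key across the message: TODIZTODIZT
E(4)+T(19): 23 → X
M(12)+O(14): 26≡0 → A
G(6)+D(3): 9 → J
K(10)+I(8): 18 → S
I(8)+Z(25): 33≡7 → H
H(7)+T(19): 26≡0 → A
V(21)+O(14): 35≡9 → J
H(7)+D(3): 10 → K
F(5)+I(8): 13 → N
P(15)+Z(25): 40≡14 → O
Y(24)+T(19): 43≡17 → R

XAJSHAJKNOR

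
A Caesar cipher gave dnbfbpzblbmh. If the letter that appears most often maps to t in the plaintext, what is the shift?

The most frequent ciphertext letter is b (appears 4 times).
b is position 1; t is position 19.
Shift = -18≡8.

8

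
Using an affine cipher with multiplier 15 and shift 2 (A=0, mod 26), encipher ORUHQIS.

EXQDISM

O(14): 15·14+2=212≡4 → E
R(17): 15·17+2=257≡23 → X
U(20): 15·20+2=302≡16 → Q
H(7): 15·7+2=107≡3 → D
Q(16): 15·16+2=242≡8 → I
I(8): 15·8+2=122≡18 → S
S(18): 15·18+2=272≡12 → M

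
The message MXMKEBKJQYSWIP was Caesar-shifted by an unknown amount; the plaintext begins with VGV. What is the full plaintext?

VGVTNKTSZHBFRY

From the crib: M(12)−V(21)=-9≡17, so the shift is 17.
Subtract 17 from each ciphertext letter:
M(12): 12−17=-5≡21 → V
X(23): 23−17=6 → G
M(12): 12−17=-5≡21 → V
K(10): 10−17=-7≡19 → T
E(4): 4−17=-13≡13 → N
B(1): 1−17=-16≡10 → K
K(10): 10−17=-7≡19 → T
J(9): 9−17=-8≡18 → S
Q(16): 16−17=-1≡25 → Z
Y(24): 24−17=7 → H
S(18): 18−17=1 → B
W(22): 22−17=5 → F
I(8): 8−17=-9≡17 → R
P(15): 15−17=-2≡24 → Y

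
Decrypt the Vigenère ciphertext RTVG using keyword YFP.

Repeat the key across the ciphertext: YFPY
R(17)−Y(24): -7≡19 → T
T(19)−F(5): 14 → O
V(21)−P(15): 6 → G
G(6)−Y(24): -18≡8 → I

TOGI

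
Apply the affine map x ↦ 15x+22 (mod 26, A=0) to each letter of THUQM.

VXKCU

T(19): 15·19+22=307≡21 → V
H(7): 15·7+22=127≡23 → X
U(20): 15·20+22=322≡10 → K
Q(16): 15·16+22=262≡2 → C
M(12): 15·12+22=202≡20 → U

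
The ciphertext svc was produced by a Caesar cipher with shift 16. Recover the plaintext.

s(18): 18−16=2 → c
v(21): 21−16=5 → f
c(2): 2−16=-14≡12 → m

cfm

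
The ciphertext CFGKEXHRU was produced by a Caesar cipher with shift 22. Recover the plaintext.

GJKOIBLVY

C(2): 2−22=-20≡6 → G
F(5): 5−22=-17≡9 → J
G(6): 6−22=-16≡10 → K
K(10): 10−22=-12≡14 → O
E(4): 4−22=-18≡8 → I
X(23): 23−22=1 → B
H(7): 7−22=-15≡11 → L
R(17): 17−22=-5≡21 → V
U(20): 20−22=-2≡24 → Y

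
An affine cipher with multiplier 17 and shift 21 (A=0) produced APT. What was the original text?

LSG

The inverse of 17 mod 26 is 23, since 17·23=391≡1. Apply D(y)=23·(y−21) mod 26:
A(0): 23·(0−21)=-483≡11 → L
P(15): 23·(15−21)=-138≡18 → S
T(19): 23·(19−21)=-46≡6 → G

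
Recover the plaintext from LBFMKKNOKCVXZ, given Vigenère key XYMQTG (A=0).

ODTWREQQYMCRC

Repeat the key across the ciphertext: XYMQTGXYMQTGX
L(11)−X(23): -12≡14 → O
B(1)−Y(24): -23≡3 → D
F(5)−M(12): -7≡19 → T
M(12)−Q(16): -4≡22 → W
K(10)−T(19): -9≡17 → R
K(10)−G(6): 4 → E
N(13)−X(23): -10≡16 → Q
O(14)−Y(24): -10≡16 → Q
K(10)−M(12): -2≡24 → Y
C(2)−Q(16): -14≡12 → M
V(21)−T(19): 2 → C
X(23)−G(6): 17 → R
Z(25)−X(23): 2 → C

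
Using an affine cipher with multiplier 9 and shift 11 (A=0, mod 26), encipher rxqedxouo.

ikzvmkhjh

r(17): 9·17+11=164≡8 → i
x(23): 9·23+11=218≡10 → k
q(16): 9·16+11=155≡25 → z
e(4): 9·4+11=47≡21 → v
d(3): 9·3+11=38≡12 → m
x(23): 9·23+11=218≡10 → k
o(14): 9·14+11=137≡7 → h
u(20): 9·20+11=191≡9 → j
o(14): 9·14+11=137≡7 → h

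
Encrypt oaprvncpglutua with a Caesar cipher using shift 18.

o(14): 14+18=32≡6 → g
a(0): 0+18=18 → s
p(15): 15+18=33≡7 → h
r(17): 17+18=35≡9 → j
v(21): 21+18=39≡13 → n
n(13): 13+18=31≡5 → f
c(2): 2+18=20 → u
p(15): 15+18=33≡7 → h
g(6): 6+18=24 → y
l(11): 11+18=29≡3 → d
u(20): 20+18=38≡12 → m
t(19): 19+18=37≡11 → l
u(20): 20+18=38≡12 → m
a(0): 0+18=18 → s

gshjnfuhydmlms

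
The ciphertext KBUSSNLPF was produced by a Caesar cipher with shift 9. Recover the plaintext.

BSLJJECGW

K(10): 10−9=1 → B
B(1): 1−9=-8≡18 → S
U(20): 20−9=11 → L
S(18): 18−9=9 → J
S(18): 18−9=9 → J
N(13): 13−9=4 → E
L(11): 11−9=2 → C
P(15): 15−9=6 → G
F(5): 5−9=-4≡22 → W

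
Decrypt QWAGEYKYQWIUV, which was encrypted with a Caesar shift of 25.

RXBHFZLZRXJVW

Q(16): 16−25=-9≡17 → R
W(22): 22−25=-3≡23 → X
A(0): 0−25=-25≡1 → B
G(6): 6−25=-19≡7 → H
E(4): 4−25=-21≡5 → F
Y(24): 24−25=-1≡25 → Z
K(10): 10−25=-15≡11 → L
Y(24): 24−25=-1≡25 → Z
Q(16): 16−25=-9≡17 → R
W(22): 22−25=-3≡23 → X
I(8): 8−25=-17≡9 → J
U(20): 20−25=-5≡21 → V
V(21): 21−25=-4≡22 → W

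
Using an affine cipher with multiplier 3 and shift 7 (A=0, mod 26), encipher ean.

e(4): 3·4+7=19 → t
a(0): 3·0+7=7 → h
n(13): 3·13+7=46≡20 → u

thu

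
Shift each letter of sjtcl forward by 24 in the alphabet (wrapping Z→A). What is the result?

s(18): 18+24=42≡16 → q
j(9): 9+24=33≡7 → h
t(19): 19+24=43≡17 → r
c(2): 2+24=26≡0 → a
l(11): 11+24=35≡9 → j

qhraj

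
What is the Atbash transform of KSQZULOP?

PHJAFOLK

K(10) → P(15)
S(18) → H(7)
Q(16) → J(9)
Z(25) → A(0)
U(20) → F(5)
L(11) → O(14)
O(14) → L(11)
P(15) → K(10)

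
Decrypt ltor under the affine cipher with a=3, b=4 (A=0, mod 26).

lfmn

The inverse of 3 mod 26 is 9, since 3·9=27≡1. Apply D(y)=9·(y−4) mod 26:
l(11): 9·(11−4)=63≡11 → l
t(19): 9·(19−4)=135≡5 → f
o(14): 9·(14−4)=90≡12 → m
r(17): 9·(17−4)=117≡13 → n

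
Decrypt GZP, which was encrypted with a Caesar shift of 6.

G(6): 6−6=0 → A
Z(25): 25−6=19 → T
P(15): 15−6=9 → J

ATJ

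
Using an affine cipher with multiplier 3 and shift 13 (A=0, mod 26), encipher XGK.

X(23): 3·23+13=82≡4 → E
G(6): 3·6+13=31≡5 → F
K(10): 3·10+13=43≡17 → R

EFR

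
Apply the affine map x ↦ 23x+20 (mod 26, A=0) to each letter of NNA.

N(13): 23·13+20=319≡7 → H
N(13): 23·13+20=319≡7 → H
A(0): 23·0+20=20 → U

HHU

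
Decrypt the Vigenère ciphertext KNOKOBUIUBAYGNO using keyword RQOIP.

Repeat the key across the ciphertext: RQOIPRQOIPRQOIP
K(10)−R(17): -7≡19 → T
N(13)−Q(16): -3≡23 → X
O(14)−O(14): 0 → A
K(10)−I(8): 2 → C
O(14)−P(15): -1≡25 → Z
B(1)−R(17): -16≡10 → K
U(20)−Q(16): 4 → E
I(8)−O(14): -6≡20 → U
U(20)−I(8): 12 → M
B(1)−P(15): -14≡12 → M
A(0)−R(17): -17≡9 → J
Y(24)−Q(16): 8 → I
G(6)−O(14): -8≡18 → S
N(13)−I(8): 5 → F
O(14)−P(15): -1≡25 → Z

TXACZKEUMMJISFZ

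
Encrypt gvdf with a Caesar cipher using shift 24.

etbd

g(6): 6+24=30≡4 → e
v(21): 21+24=45≡19 → t
d(3): 3+24=27≡1 → b
f(5): 5+24=29≡3 → d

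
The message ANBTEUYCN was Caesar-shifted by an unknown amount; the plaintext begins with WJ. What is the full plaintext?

From the crib: A(0)−W(22)=-22≡4, so the shift is 4.
Subtract 4 from each ciphertext letter:
A(0): 0−4=-4≡22 → W
N(13): 13−4=9 → J
B(1): 1−4=-3≡23 → X
T(19): 19−4=15 → P
E(4): 4−4=0 → A
U(20): 20−4=16 → Q
Y(24): 24−4=20 → U
C(2): 2−4=-2≡24 → Y
N(13): 13−4=9 → J

WJXPAQUYJ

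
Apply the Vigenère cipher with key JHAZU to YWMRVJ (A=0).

Repeat the key across the message: JHAZUJ
Y(24)+J(9): 33≡7 → H
W(22)+H(7): 29≡3 → D
M(12)+A(0): 12 → M
R(17)+Z(25): 42≡16 → Q
V(21)+U(20): 41≡15 → P
J(9)+J(9): 18 → S

HDMQPS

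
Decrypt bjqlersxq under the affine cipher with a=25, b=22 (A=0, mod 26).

vnglsfezg

The inverse of 25 mod 26 is 25, since 25·25=625≡1. Apply D(y)=25·(y−22) mod 26:
b(1): 25·(1−22)=-525≡21 → v
j(9): 25·(9−22)=-325≡13 → n
q(16): 25·(16−22)=-150≡6 → g
l(11): 25·(11−22)=-275≡11 → l
e(4): 25·(4−22)=-450≡18 → s
r(17): 25·(17−22)=-125≡5 → f
s(18): 25·(18−22)=-100≡4 → e
x(23): 25·(23−22)=25 → z
q(16): 25·(16−22)=-150≡6 → g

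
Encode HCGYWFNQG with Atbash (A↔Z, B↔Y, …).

SXTBDUMJT

H(7) → S(18)
C(2) → X(23)
G(6) → T(19)
Y(24) → B(1)
W(22) → D(3)
F(5) → U(20)
N(13) → M(12)
Q(16) → J(9)
G(6) → T(19)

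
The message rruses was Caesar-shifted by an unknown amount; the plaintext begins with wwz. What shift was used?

From the crib: r(17)−w(22)=-5≡21, so the shift is 21.

21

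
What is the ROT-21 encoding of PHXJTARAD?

P(15): 15+21=36≡10 → K
H(7): 7+21=28≡2 → C
X(23): 23+21=44≡18 → S
J(9): 9+21=30≡4 → E
T(19): 19+21=40≡14 → O
A(0): 0+21=21 → V
R(17): 17+21=38≡12 → M
A(0): 0+21=21 → V
D(3): 3+21=24 → Y

KCSEOVMVY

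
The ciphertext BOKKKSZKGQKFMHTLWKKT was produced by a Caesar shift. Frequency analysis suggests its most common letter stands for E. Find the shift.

6

The most frequent ciphertext letter is K (appears 7 times).
K is position 10; E is position 4.
Shift = 6.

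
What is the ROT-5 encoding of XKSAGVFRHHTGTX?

CPXFLAKWMMYLYC

X(23): 23+5=28≡2 → C
K(10): 10+5=15 → P
S(18): 18+5=23 → X
A(0): 0+5=5 → F
G(6): 6+5=11 → L
V(21): 21+5=26≡0 → A
F(5): 5+5=10 → K
R(17): 17+5=22 → W
H(7): 7+5=12 → M
H(7): 7+5=12 → M
T(19): 19+5=24 → Y
G(6): 6+5=11 → L
T(19): 19+5=24 → Y
X(23): 23+5=28≡2 → C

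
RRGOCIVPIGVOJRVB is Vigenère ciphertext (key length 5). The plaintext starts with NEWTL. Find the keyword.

Subtract each crib letter from the matching ciphertext letter (mod 26):
R(17)−N(13)=4 → E
R(17)−E(4)=13 → N
G(6)−W(22)=-16≡10 → K
O(14)−T(19)=-5≡21 → V
C(2)−L(11)=-9≡17 → R

ENKVR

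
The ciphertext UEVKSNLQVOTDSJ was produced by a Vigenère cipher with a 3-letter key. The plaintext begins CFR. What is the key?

SZE

Subtract each crib letter from the matching ciphertext letter (mod 26):
U(20)−C(2)=18 → S
E(4)−F(5)=-1≡25 → Z
V(21)−R(17)=4 → E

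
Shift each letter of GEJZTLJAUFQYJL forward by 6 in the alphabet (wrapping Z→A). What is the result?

G(6): 6+6=12 → M
E(4): 4+6=10 → K
J(9): 9+6=15 → P
Z(25): 25+6=31≡5 → F
T(19): 19+6=25 → Z
L(11): 11+6=17 → R
J(9): 9+6=15 → P
A(0): 0+6=6 → G
U(20): 20+6=26≡0 → A
F(5): 5+6=11 → L
Q(16): 16+6=22 → W
Y(24): 24+6=30≡4 → E
J(9): 9+6=15 → P
L(11): 11+6=17 → R

MKPFZRPGALWEPR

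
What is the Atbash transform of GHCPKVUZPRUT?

TSXKPEFAKIFG

G(6) → T(19)
H(7) → S(18)
C(2) → X(23)
P(15) → K(10)
K(10) → P(15)
V(21) → E(4)
U(20) → F(5)
Z(25) → A(0)
P(15) → K(10)
R(17) → I(8)
U(20) → F(5)
T(19) → G(6)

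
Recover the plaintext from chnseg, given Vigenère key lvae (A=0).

Repeat the key across the ciphertext: lvaelv
c(2)−l(11): -9≡17 → r
h(7)−v(21): -14≡12 → m
n(13)−a(0): 13 → n
s(18)−e(4): 14 → o
e(4)−l(11): -7≡19 → t
g(6)−v(21): -15≡11 → l

rmnotl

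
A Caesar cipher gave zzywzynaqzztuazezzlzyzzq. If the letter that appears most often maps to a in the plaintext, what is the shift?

The most frequent ciphertext letter is z (appears 11 times).
z is position 25; a is position 0.
Shift = 25.

25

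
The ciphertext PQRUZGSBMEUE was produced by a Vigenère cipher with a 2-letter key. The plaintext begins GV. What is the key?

JV

Subtract each crib letter from the matching ciphertext letter (mod 26):
P(15)−G(6)=9 → J
Q(16)−V(21)=-5≡21 → V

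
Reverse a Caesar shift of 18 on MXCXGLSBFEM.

UFKFOTAJNMU

M(12): 12−18=-6≡20 → U
X(23): 23−18=5 → F
C(2): 2−18=-16≡10 → K
X(23): 23−18=5 → F
G(6): 6−18=-12≡14 → O
L(11): 11−18=-7≡19 → T
S(18): 18−18=0 → A
B(1): 1−18=-17≡9 → J
F(5): 5−18=-13≡13 → N
E(4): 4−18=-14≡12 → M
M(12): 12−18=-6≡20 → U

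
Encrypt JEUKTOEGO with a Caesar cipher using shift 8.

RMCSBWMOW

J(9): 9+8=17 → R
E(4): 4+8=12 → M
U(20): 20+8=28≡2 → C
K(10): 10+8=18 → S
T(19): 19+8=27≡1 → B
O(14): 14+8=22 → W
E(4): 4+8=12 → M
G(6): 6+8=14 → O
O(14): 14+8=22 → W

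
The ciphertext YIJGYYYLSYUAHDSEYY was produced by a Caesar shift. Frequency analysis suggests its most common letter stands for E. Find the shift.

The most frequent ciphertext letter is Y (appears 7 times).
Y is position 24; E is position 4.
Shift = 20.

20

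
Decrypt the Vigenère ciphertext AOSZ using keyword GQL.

UYHT

Repeat the key across the ciphertext: GQLG
A(0)−G(6): -6≡20 → U
O(14)−Q(16): -2≡24 → Y
S(18)−L(11): 7 → H
Z(25)−G(6): 19 → T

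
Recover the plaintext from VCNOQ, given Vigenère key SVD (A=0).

Repeat the key across the ciphertext: SVDSV
V(21)−S(18): 3 → D
C(2)−V(21): -19≡7 → H
N(13)−D(3): 10 → K
O(14)−S(18): -4≡22 → W
Q(16)−V(21): -5≡21 → V

DHKWV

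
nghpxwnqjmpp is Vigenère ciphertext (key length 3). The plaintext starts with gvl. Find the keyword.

hlw

Subtract each crib letter from the matching ciphertext letter (mod 26):
n(13)−g(6)=7 → h
g(6)−v(21)=-15≡11 → l
h(7)−l(11)=-4≡22 → w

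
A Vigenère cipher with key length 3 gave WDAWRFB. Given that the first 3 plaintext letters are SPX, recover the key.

Subtract each crib letter from the matching ciphertext letter (mod 26):
W(22)−S(18)=4 → E
D(3)−P(15)=-12≡14 → O
A(0)−X(23)=-23≡3 → D

EOD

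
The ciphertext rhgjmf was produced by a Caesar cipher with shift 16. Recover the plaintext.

brqtwp

r(17): 17−16=1 → b
h(7): 7−16=-9≡17 → r
g(6): 6−16=-10≡16 → q
j(9): 9−16=-7≡19 → t
m(12): 12−16=-4≡22 → w
f(5): 5−16=-11≡15 → p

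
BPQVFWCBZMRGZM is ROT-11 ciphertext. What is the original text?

B(1): 1−11=-10≡16 → Q
P(15): 15−11=4 → E
Q(16): 16−11=5 → F
V(21): 21−11=10 → K
F(5): 5−11=-6≡20 → U
W(22): 22−11=11 → L
C(2): 2−11=-9≡17 → R
B(1): 1−11=-10≡16 → Q
Z(25): 25−11=14 → O
M(12): 12−11=1 → B
R(17): 17−11=6 → G
G(6): 6−11=-5≡21 → V
Z(25): 25−11=14 → O
M(12): 12−11=1 → B

QEFKULRQOBGVOB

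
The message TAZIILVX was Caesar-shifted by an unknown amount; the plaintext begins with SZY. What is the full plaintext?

SZYHHKUW

From the crib: T(19)−S(18)=1, so the shift is 1.
Subtract 1 from each ciphertext letter:
T(19): 19−1=18 → S
A(0): 0−1=-1≡25 → Z
Z(25): 25−1=24 → Y
I(8): 8−1=7 → H
I(8): 8−1=7 → H
L(11): 11−1=10 → K
V(21): 21−1=20 → U
X(23): 23−1=22 → W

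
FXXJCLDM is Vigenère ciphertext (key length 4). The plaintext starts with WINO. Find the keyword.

JPKV

Subtract each crib letter from the matching ciphertext letter (mod 26):
F(5)−W(22)=-17≡9 → J
X(23)−I(8)=15 → P
X(23)−N(13)=10 → K
J(9)−O(14)=-5≡21 → V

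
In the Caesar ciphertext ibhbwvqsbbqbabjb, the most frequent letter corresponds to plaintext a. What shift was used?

The most frequent ciphertext letter is b (appears 7 times).
b is position 1; a is position 0.
Shift = 1.

1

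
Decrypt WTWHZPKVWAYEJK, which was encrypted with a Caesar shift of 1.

VSVGYOJUVZXDIJ

W(22): 22−1=21 → V
T(19): 19−1=18 → S
W(22): 22−1=21 → V
H(7): 7−1=6 → G
Z(25): 25−1=24 → Y
P(15): 15−1=14 → O
K(10): 10−1=9 → J
V(21): 21−1=20 → U
W(22): 22−1=21 → V
A(0): 0−1=-1≡25 → Z
Y(24): 24−1=23 → X
E(4): 4−1=3 → D
J(9): 9−1=8 → I
K(10): 10−1=9 → J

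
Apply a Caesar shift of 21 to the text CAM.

C(2): 2+21=23 → X
A(0): 0+21=21 → V
M(12): 12+21=33≡7 → H

XVH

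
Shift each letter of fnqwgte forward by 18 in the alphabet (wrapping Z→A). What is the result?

f(5): 5+18=23 → x
n(13): 13+18=31≡5 → f
q(16): 16+18=34≡8 → i
w(22): 22+18=40≡14 → o
g(6): 6+18=24 → y
t(19): 19+18=37≡11 → l
e(4): 4+18=22 → w

xfioylw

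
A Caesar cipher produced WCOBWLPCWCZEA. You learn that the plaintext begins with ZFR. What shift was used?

23

From the crib: W(22)−Z(25)=-3≡23, so the shift is 23.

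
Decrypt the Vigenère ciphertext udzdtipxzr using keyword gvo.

Repeat the key across the ciphertext: gvogvogvog
u(20)−g(6): 14 → o
d(3)−v(21): -18≡8 → i
z(25)−o(14): 11 → l
d(3)−g(6): -3≡23 → x
t(19)−v(21): -2≡24 → y
i(8)−o(14): -6≡20 → u
p(15)−g(6): 9 → j
x(23)−v(21): 2 → c
z(25)−o(14): 11 → l
r(17)−g(6): 11 → l

oilxyujcll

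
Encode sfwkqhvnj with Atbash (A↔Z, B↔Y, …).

s(18) → h(7)
f(5) → u(20)
w(22) → d(3)
k(10) → p(15)
q(16) → j(9)
h(7) → s(18)
v(21) → e(4)
n(13) → m(12)
j(9) → q(16)

hudpjsemq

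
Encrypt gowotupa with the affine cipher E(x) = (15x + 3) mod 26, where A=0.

g(6): 15·6+3=93≡15 → p
o(14): 15·14+3=213≡5 → f
w(22): 15·22+3=333≡21 → v
o(14): 15·14+3=213≡5 → f
t(19): 15·19+3=288≡2 → c
u(20): 15·20+3=303≡17 → r
p(15): 15·15+3=228≡20 → u
a(0): 15·0+3=3 → d

pfvfcrud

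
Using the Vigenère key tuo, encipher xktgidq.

Repeat the key across the message: tuotuot
x(23)+t(19): 42≡16 → q
k(10)+u(20): 30≡4 → e
t(19)+o(14): 33≡7 → h
g(6)+t(19): 25 → z
i(8)+u(20): 28≡2 → c
d(3)+o(14): 17 → r
q(16)+t(19): 35≡9 → j

qehzcrj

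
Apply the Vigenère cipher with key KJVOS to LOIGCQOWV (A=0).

VXDUUAXRJ

Repeat the key across the message: KJVOSKJVO
L(11)+K(10): 21 → V
O(14)+J(9): 23 → X
I(8)+V(21): 29≡3 → D
G(6)+O(14): 20 → U
C(2)+S(18): 20 → U
Q(16)+K(10): 26≡0 → A
O(14)+J(9): 23 → X
W(22)+V(21): 43≡17 → R
V(21)+O(14): 35≡9 → J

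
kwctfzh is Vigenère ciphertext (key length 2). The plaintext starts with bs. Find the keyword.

Subtract each crib letter from the matching ciphertext letter (mod 26):
k(10)−b(1)=9 → j
w(22)−s(18)=4 → e

je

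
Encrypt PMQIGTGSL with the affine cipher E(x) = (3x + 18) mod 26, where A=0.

LCOQKXKUZ

P(15): 3·15+18=63≡11 → L
M(12): 3·12+18=54≡2 → C
Q(16): 3·16+18=66≡14 → O
I(8): 3·8+18=42≡16 → Q
G(6): 3·6+18=36≡10 → K
T(19): 3·19+18=75≡23 → X
G(6): 3·6+18=36≡10 → K
S(18): 3·18+18=72≡20 → U
L(11): 3·11+18=51≡25 → Z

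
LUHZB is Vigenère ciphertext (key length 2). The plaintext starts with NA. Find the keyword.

YU

Subtract each crib letter from the matching ciphertext letter (mod 26):
L(11)−N(13)=-2≡24 → Y
U(20)−A(0)=20 → U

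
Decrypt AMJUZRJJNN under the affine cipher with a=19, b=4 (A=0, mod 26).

IKDUXNDDVV

The inverse of 19 mod 26 is 11, since 19·11=209≡1. Apply D(y)=11·(y−4) mod 26:
A(0): 11·(0−4)=-44≡8 → I
M(12): 11·(12−4)=88≡10 → K
J(9): 11·(9−4)=55≡3 → D
U(20): 11·(20−4)=176≡20 → U
Z(25): 11·(25−4)=231≡23 → X
R(17): 11·(17−4)=143≡13 → N
J(9): 11·(9−4)=55≡3 → D
J(9): 11·(9−4)=55≡3 → D
N(13): 11·(13−4)=99≡21 → V
N(13): 11·(13−4)=99≡21 → V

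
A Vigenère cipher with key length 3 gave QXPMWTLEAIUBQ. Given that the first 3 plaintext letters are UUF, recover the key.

Subtract each crib letter from the matching ciphertext letter (mod 26):
Q(16)−U(20)=-4≡22 → W
X(23)−U(20)=3 → D
P(15)−F(5)=10 → K

WDK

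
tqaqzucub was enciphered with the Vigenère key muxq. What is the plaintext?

Repeat the key across the ciphertext: muxqmuxqm
t(19)−m(12): 7 → h
q(16)−u(20): -4≡22 → w
a(0)−x(23): -23≡3 → d
q(16)−q(16): 0 → a
z(25)−m(12): 13 → n
u(20)−u(20): 0 → a
c(2)−x(23): -21≡5 → f
u(20)−q(16): 4 → e
b(1)−m(12): -11≡15 → p

hwdanafep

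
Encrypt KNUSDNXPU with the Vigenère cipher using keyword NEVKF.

XRPCIABKE

Repeat the key across the message: NEVKFNEVK
K(10)+N(13): 23 → X
N(13)+E(4): 17 → R
U(20)+V(21): 41≡15 → P
S(18)+K(10): 28≡2 → C
D(3)+F(5): 8 → I
N(13)+N(13): 26≡0 → A
X(23)+E(4): 27≡1 → B
P(15)+V(21): 36≡10 → K
U(20)+K(10): 30≡4 → E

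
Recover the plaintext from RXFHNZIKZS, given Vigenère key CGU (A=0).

PRLFHFGEFQ

Repeat the key across the ciphertext: CGUCGUCGUC
R(17)−C(2): 15 → P
X(23)−G(6): 17 → R
F(5)−U(20): -15≡11 → L
H(7)−C(2): 5 → F
N(13)−G(6): 7 → H
Z(25)−U(20): 5 → F
I(8)−C(2): 6 → G
K(10)−G(6): 4 → E
Z(25)−U(20): 5 → F
S(18)−C(2): 16 → Q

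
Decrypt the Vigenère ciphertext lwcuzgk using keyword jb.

Repeat the key across the ciphertext: jbjbjbj
l(11)−j(9): 2 → c
w(22)−b(1): 21 → v
c(2)−j(9): -7≡19 → t
u(20)−b(1): 19 → t
z(25)−j(9): 16 → q
g(6)−b(1): 5 → f
k(10)−j(9): 1 → b

cvttqfb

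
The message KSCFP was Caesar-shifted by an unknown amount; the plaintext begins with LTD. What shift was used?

From the crib: K(10)−L(11)=-1≡25, so the shift is 25.

25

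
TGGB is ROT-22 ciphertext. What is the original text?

T(19): 19−22=-3≡23 → X
G(6): 6−22=-16≡10 → K
G(6): 6−22=-16≡10 → K
B(1): 1−22=-21≡5 → F

XKKF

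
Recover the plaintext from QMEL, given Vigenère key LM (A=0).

Repeat the key across the ciphertext: LMLM
Q(16)−L(11): 5 → F
M(12)−M(12): 0 → A
E(4)−L(11): -7≡19 → T
L(11)−M(12): -1≡25 → Z

FATZ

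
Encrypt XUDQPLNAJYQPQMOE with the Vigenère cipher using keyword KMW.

Repeat the key across the message: KMWKMWKMWKMWKMWK
X(23)+K(10): 33≡7 → H
U(20)+M(12): 32≡6 → G
D(3)+W(22): 25 → Z
Q(16)+K(10): 26≡0 → A
P(15)+M(12): 27≡1 → B
L(11)+W(22): 33≡7 → H
N(13)+K(10): 23 → X
A(0)+M(12): 12 → M
J(9)+W(22): 31≡5 → F
Y(24)+K(10): 34≡8 → I
Q(16)+M(12): 28≡2 → C
P(15)+W(22): 37≡11 → L
Q(16)+K(10): 26≡0 → A
M(12)+M(12): 24 → Y
O(14)+W(22): 36≡10 → K
E(4)+K(10): 14 → O

HGZABHXMFICLAYKO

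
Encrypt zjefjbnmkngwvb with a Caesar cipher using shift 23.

wgbcgykjhkdtsy

z(25): 25+23=48≡22 → w
j(9): 9+23=32≡6 → g
e(4): 4+23=27≡1 → b
f(5): 5+23=28≡2 → c
j(9): 9+23=32≡6 → g
b(1): 1+23=24 → y
n(13): 13+23=36≡10 → k
m(12): 12+23=35≡9 → j
k(10): 10+23=33≡7 → h
n(13): 13+23=36≡10 → k
g(6): 6+23=29≡3 → d
w(22): 22+23=45≡19 → t
v(21): 21+23=44≡18 → s
b(1): 1+23=24 → y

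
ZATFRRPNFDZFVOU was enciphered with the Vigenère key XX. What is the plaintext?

Repeat the key across the ciphertext: XXXXXXXXXXXXXXX
Z(25)−X(23): 2 → C
A(0)−X(23): -23≡3 → D
T(19)−X(23): -4≡22 → W
F(5)−X(23): -18≡8 → I
R(17)−X(23): -6≡20 → U
R(17)−X(23): -6≡20 → U
P(15)−X(23): -8≡18 → S
N(13)−X(23): -10≡16 → Q
F(5)−X(23): -18≡8 → I
D(3)−X(23): -20≡6 → G
Z(25)−X(23): 2 → C
F(5)−X(23): -18≡8 → I
V(21)−X(23): -2≡24 → Y
O(14)−X(23): -9≡17 → R
U(20)−X(23): -3≡23 → X

CDWIUUSQIGCIYRX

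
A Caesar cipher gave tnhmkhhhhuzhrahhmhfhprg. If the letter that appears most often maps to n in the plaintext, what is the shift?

20

The most frequent ciphertext letter is h (appears 10 times).
h is position 7; n is position 13.
Shift = -6≡20.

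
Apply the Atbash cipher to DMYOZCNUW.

WNBLAXMFD

D(3) → W(22)
M(12) → N(13)
Y(24) → B(1)
O(14) → L(11)
Z(25) → A(0)
C(2) → X(23)
N(13) → M(12)
U(20) → F(5)
W(22) → D(3)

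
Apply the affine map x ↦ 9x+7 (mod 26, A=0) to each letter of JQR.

J(9): 9·9+7=88≡10 → K
Q(16): 9·16+7=151≡21 → V
R(17): 9·17+7=160≡4 → E

KVE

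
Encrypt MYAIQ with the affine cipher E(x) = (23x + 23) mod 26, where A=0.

NDXZB

M(12): 23·12+23=299≡13 → N
Y(24): 23·24+23=575≡3 → D
A(0): 23·0+23=23 → X
I(8): 23·8+23=207≡25 → Z
Q(16): 23·16+23=391≡1 → B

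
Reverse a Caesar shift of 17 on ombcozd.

xvklxim

o(14): 14−17=-3≡23 → x
m(12): 12−17=-5≡21 → v
b(1): 1−17=-16≡10 → k
c(2): 2−17=-15≡11 → l
o(14): 14−17=-3≡23 → x
z(25): 25−17=8 → i
d(3): 3−17=-14≡12 → m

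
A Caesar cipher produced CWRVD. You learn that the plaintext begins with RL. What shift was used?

From the crib: C(2)−R(17)=-15≡11, so the shift is 11.

11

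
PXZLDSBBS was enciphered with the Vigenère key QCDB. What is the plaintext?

Repeat the key across the ciphertext: QCDBQCDBQ
P(15)−Q(16): -1≡25 → Z
X(23)−C(2): 21 → V
Z(25)−D(3): 22 → W
L(11)−B(1): 10 → K
D(3)−Q(16): -13≡13 → N
S(18)−C(2): 16 → Q
B(1)−D(3): -2≡24 → Y
B(1)−B(1): 0 → A
S(18)−Q(16): 2 → C

ZVWKNQYAC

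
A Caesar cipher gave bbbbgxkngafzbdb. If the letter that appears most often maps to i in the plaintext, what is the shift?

The most frequent ciphertext letter is b (appears 6 times).
b is position 1; i is position 8.
Shift = -7≡19.

19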